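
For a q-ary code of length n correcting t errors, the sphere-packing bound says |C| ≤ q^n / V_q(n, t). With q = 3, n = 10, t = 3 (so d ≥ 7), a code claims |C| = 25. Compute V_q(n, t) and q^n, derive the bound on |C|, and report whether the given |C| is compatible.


V_q(n, t) = 1161, q^n = 59049, Hamming bound = 50, |C| = 25 ≤ bound (satisfied).

Step 1: Compute V_q(n, t) = Σ_{j=0}^3 C(n, j) (q−1)^j.
  j = 0: C(10,0)·(2)^0 = 1·1 = 1.
  j = 1: C(10,1)·(2)^1 = 10·2 = 20.
  j = 2: C(10,2)·(2)^2 = 45·4 = 180.
  j = 3: C(10,3)·(2)^3 = 120·8 = 960.
  V_q(n, t) = 1 + 20 + 180 + 960 = 1161.
Step 2: q^n = 3^10 = 59049.
Step 3: Hamming bound ⌊q^n / V_q(n,t)⌋ = ⌊59049/1161⌋ = 50.
Step 4: Compare |C| = 25 to 50: satisfied.
The claimed |C| lies below the Hamming bound.


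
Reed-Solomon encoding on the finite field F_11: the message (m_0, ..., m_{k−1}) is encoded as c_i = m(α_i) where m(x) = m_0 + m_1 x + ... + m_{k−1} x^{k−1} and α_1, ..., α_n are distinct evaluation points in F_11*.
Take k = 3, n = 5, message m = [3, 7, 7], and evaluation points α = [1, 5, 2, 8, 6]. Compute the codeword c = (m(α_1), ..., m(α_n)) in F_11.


c = [6, 4, 1, 1, 0]

Message polynomial: m(x) = 3 + 7·x + 7·x^2 (mod 11).
For each evaluation point α_i, compute m(α_i) mod 11:
  α_1 = 1: Horner steps 7 → 3 → 6, so m(1) = 6.
  α_2 = 5: Horner steps 7 → 9 → 4, so m(5) = 4.
  α_3 = 2: Horner steps 7 → 10 → 1, so m(2) = 1.
  α_4 = 8: Horner steps 7 → 8 → 1, so m(8) = 1.
  α_5 = 6: Horner steps 7 → 5 → 0, so m(6) = 0.
Codeword c = [6, 4, 1, 1, 0] ∈ F_11^5.


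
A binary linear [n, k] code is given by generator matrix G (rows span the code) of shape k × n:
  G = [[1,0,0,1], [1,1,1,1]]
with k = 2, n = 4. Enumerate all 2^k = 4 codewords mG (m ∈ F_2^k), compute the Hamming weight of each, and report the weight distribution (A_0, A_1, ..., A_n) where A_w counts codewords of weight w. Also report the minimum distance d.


Weight distribution: A_0 = 1, A_2 = 2, A_4 = 1. Minimum distance d = 2.

Enumerate all 2^2 = 4 messages m ∈ F_2^2.
For each, compute codeword c = mG in F_2^4, then tally its weight.
  m = 00 → c = 0000, weight = 0.
  m = 10 → c = 1001, weight = 2.
  m = 01 → c = 1111, weight = 4.
  m = 11 → c = 0110, weight = 2.
Tally weights:
  weight 0: 1 codewords.
  weight 2: 2 codewords.
  weight 4: 1 codewords.
Minimum distance d = smallest w > 0 with A_w > 0 = 2.
Sanity: Σ A_w = 4 = 2^2 = 4 ✓.


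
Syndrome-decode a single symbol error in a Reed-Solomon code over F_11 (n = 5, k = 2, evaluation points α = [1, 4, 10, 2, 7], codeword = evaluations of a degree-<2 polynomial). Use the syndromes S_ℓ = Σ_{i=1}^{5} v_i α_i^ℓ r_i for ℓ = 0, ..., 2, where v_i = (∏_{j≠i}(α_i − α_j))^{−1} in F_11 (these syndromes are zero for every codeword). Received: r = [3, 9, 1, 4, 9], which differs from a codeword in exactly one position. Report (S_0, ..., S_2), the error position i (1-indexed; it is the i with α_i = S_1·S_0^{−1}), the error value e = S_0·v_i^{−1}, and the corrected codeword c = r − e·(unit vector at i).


S = (4, 5, 9), error at position 2, error magnitude e = 3, c = [3, 6, 1, 4, 9].

Step 1: column multipliers v_i = (∏_{j≠i}(α_i − α_j))^{−1} mod 11.
  i = 1 (α = 1): (1−4)(1−10)(1−2)(1−7) = (−3)·(−9)·(−1)·(−6) = 162 ≡ 8, so v_1 = 8^{−1} = 7 (mod 11).
  i = 2 (α = 4): (4−1)(4−10)(4−2)(4−7) = 3·(−6)·2·(−3) = 108 ≡ 9, so v_2 = 9^{−1} = 5 (mod 11).
  i = 3 (α = 10): (10−1)(10−4)(10−2)(10−7) = 9·6·8·3 = 1296 ≡ 9, so v_3 = 9^{−1} = 5 (mod 11).
  i = 4 (α = 2): (2−1)(2−4)(2−10)(2−7) = 1·(−2)·(−8)·(−5) = −80 ≡ 8, so v_4 = 8^{−1} = 7 (mod 11).
  i = 5 (α = 7): (7−1)(7−4)(7−10)(7−2) = 6·3·(−3)·5 = −270 ≡ 5, so v_5 = 5^{−1} = 9 (mod 11).
  v = [7, 5, 5, 7, 9].
Step 2: syndromes of r = [3, 9, 1, 4, 9] (all sums mod 11).
  S_0 = Σ v_i r_i = 7·3 + 5·9 + 5·1 + 7·4 + 9·9 = 180 ≡ 4.
  S_1 = Σ v_i α_i r_i = 7·1·3 + 5·4·9 + 5·10·1 + 7·2·4 + 9·7·9 = 874 ≡ 5.
  α_i^2 mod 11 = [1, 5, 1, 4, 5].
  S_2 = Σ v_i α_i^2 r_i = 7·1·3 + 5·5·9 + 5·1·1 + 7·4·4 + 9·5·9 = 768 ≡ 9.
  S = (4, 5, 9) ≠ 0, so r is not a codeword (an error is present).
Step 3: locate the error. For a single error e at position i, S_ℓ = v_i·e·α_i^ℓ, so α_err = S_1/S_0.
  S_0^{−1} = 4^{−1} = 3 (mod 11), so α_err = 5·3 = 15 ≡ 4 = α_2. Error position i = 2.
  Consistency check: S_2/S_1 = 9·9 = 81 ≡ 4 = α_err ✓ (single-error assumption holds).
Step 4: error magnitude e = S_0/v_2 = S_0·∏_{j≠2}(α_2 − α_j) = 4·9 = 36 ≡ 3 (mod 11).
Step 5: correct position 2: c_2 = r_2 − e = 9 − 3 ≡ 6 (mod 11). Hence c = [3, 6, 1, 4, 9].
  Check: interpolating c through the α_i gives m(x) = 2 + 1·x (degree < 2) with m(α_i) = c_i for every i, so c is indeed a codeword.


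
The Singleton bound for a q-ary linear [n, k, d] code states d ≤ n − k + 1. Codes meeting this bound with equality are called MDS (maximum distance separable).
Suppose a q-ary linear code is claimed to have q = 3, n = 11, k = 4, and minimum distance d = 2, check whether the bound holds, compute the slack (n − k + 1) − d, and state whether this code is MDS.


Singleton RHS = n − k + 1 = 8, slack = 6, bound satisfied, not MDS.

Singleton bound: d ≤ n − k + 1.
Here n = 11, k = 4, so n − k + 1 = 8.
Given d = 2, check d ≤ 8: YES.
Slack = (n − k + 1) − d = 6.
The code is NOT MDS (slack = 6 > 0).
Description: the claimed parameters are [11, 4, 2]_3; such a code would be non-MDS.


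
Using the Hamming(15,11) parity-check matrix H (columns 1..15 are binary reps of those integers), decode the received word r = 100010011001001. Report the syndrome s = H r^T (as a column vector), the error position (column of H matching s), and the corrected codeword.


s = (0, 1, 1, 0)^T, error position = 6, corrected codeword c = 100011011001001

Compute s = H r^T mod 2 one row at a time:
  s_1 = 1 + 1 + 0 + 0 + 1 + 0 + 0 + 1 = 4 ≡ 0 (mod 2).
  s_2 = 0 + 1 + 0 + 0 + 1 + 0 + 0 + 1 = 3 ≡ 1 (mod 2).
  s_3 = 0 + 0 + 0 + 0 + 0 + 0 + 0 + 1 = 1 ≡ 1 (mod 2).
  s_4 = 1 + 0 + 1 + 0 + 1 + 0 + 0 + 1 = 4 ≡ 0 (mod 2).
s = (0, 1, 1, 0)^T — this equals column 6 of H (binary 0110), so error is at position 6.
Correct: flip bit 6 of r = 100010011001001 to get c = 100011011001001.


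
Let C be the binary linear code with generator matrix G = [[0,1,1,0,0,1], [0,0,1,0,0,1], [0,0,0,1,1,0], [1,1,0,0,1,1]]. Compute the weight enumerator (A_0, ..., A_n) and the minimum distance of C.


Weight distribution: A_0 = 1, A_1 = 1, A_2 = 2, A_3 = 6, A_4 = 5, A_5 = 1. Minimum distance d = 1.

Enumerate all 2^4 = 16 messages m ∈ F_2^4.
For each, compute codeword c = mG in F_2^6, then tally its weight.
  m = 0000 → c = 000000, weight = 0.
  m = 1000 → c = 011001, weight = 3.
  m = 0100 → c = 001001, weight = 2.
  m = 1100 → c = 010000, weight = 1.
  m = 0010 → c = 000110, weight = 2.
  m = 1010 → c = 011111, weight = 5.
  m = 0110 → c = 001111, weight = 4.
  m = 1110 → c = 010110, weight = 3.
  m = 0001 → c = 110011, weight = 4.
  m = 1001 → c = 101010, weight = 3.
  m = 0101 → c = 111010, weight = 4.
  m = 1101 → c = 100011, weight = 3.
  m = 0011 → c = 110101, weight = 4.
  m = 1011 → c = 101100, weight = 3.
  m = 0111 → c = 111100, weight = 4.
  m = 1111 → c = 100101, weight = 3.
Tally weights:
  weight 0: 1 codewords.
  weight 1: 1 codewords.
  weight 2: 2 codewords.
  weight 3: 6 codewords.
  weight 4: 5 codewords.
  weight 5: 1 codewords.
Minimum distance d = smallest w > 0 with A_w > 0 = 1.
Sanity: Σ A_w = 16 = 2^4 = 16 ✓.


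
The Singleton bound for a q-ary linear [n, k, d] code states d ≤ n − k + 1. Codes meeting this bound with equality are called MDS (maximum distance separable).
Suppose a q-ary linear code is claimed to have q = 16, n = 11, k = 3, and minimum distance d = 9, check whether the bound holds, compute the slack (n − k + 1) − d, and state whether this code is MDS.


Singleton RHS = n − k + 1 = 9, slack = 0, bound satisfied, MDS.

Singleton bound: d ≤ n − k + 1.
Here n = 11, k = 3, so n − k + 1 = 9.
Given d = 9, check d ≤ 9: YES.
Slack = (n − k + 1) − d = 0.
The code is MDS (slack = 0).
Description: the claimed parameters are [11, 3, 9]_16; such a code would be MDS (meets Singleton bound).


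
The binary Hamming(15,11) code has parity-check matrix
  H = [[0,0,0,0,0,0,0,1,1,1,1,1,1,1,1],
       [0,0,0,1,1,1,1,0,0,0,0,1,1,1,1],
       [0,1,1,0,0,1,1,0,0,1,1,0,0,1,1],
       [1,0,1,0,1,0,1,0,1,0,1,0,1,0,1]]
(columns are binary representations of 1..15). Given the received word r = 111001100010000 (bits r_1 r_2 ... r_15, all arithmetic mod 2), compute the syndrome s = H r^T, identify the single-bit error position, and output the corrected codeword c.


s = (1, 0, 1, 0)^T, error position = 10, corrected codeword c = 111001100110000

Compute s = H r^T mod 2 one row at a time:
  s_1 = 0 + 0 + 0 + 1 + 0 + 0 + 0 + 0 = 1 ≡ 1 (mod 2).
  s_2 = 0 + 0 + 1 + 1 + 0 + 0 + 0 + 0 = 2 ≡ 0 (mod 2).
  s_3 = 1 + 1 + 1 + 1 + 0 + 1 + 0 + 0 = 5 ≡ 1 (mod 2).
  s_4 = 1 + 1 + 0 + 1 + 0 + 1 + 0 + 0 = 4 ≡ 0 (mod 2).
s = (1, 0, 1, 0)^T — this equals column 10 of H (binary 1010), so error is at position 10.
Correct: flip bit 10 of r = 111001100010000 to get c = 111001100110000.


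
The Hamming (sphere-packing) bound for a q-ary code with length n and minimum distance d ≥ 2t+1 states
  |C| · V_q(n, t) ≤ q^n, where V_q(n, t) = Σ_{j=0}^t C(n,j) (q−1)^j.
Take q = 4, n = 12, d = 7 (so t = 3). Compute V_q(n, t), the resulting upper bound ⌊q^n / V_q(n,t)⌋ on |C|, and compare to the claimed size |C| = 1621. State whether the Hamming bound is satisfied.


V_q(n, t) = 6571, q^n = 16777216, Hamming bound = 2553, |C| = 1621 ≤ bound (satisfied).

Step 1: Compute V_q(n, t) = Σ_{j=0}^3 C(n, j) (q−1)^j.
  j = 0: C(12,0)·(3)^0 = 1·1 = 1.
  j = 1: C(12,1)·(3)^1 = 12·3 = 36.
  j = 2: C(12,2)·(3)^2 = 66·9 = 594.
  j = 3: C(12,3)·(3)^3 = 220·27 = 5940.
  V_q(n, t) = 1 + 36 + 594 + 5940 = 6571.
Step 2: q^n = 4^12 = 16777216.
Step 3: Hamming bound ⌊q^n / V_q(n,t)⌋ = ⌊16777216/6571⌋ = 2553.
Step 4: Compare |C| = 1621 to 2553: satisfied.
The claimed |C| lies below the Hamming bound.


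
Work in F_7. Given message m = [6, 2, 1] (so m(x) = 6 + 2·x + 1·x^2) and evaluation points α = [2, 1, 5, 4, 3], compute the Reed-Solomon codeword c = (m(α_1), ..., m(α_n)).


c = [0, 2, 6, 2, 0]

Message polynomial: m(x) = 6 + 2·x + 1·x^2 (mod 7).
For each evaluation point α_i, compute m(α_i) mod 7:
  α_1 = 2: Horner steps 1 → 4 → 0, so m(2) = 0.
  α_2 = 1: Horner steps 1 → 3 → 2, so m(1) = 2.
  α_3 = 5: Horner steps 1 → 0 → 6, so m(5) = 6.
  α_4 = 4: Horner steps 1 → 6 → 2, so m(4) = 2.
  α_5 = 3: Horner steps 1 → 5 → 0, so m(3) = 0.
Codeword c = [0, 2, 6, 2, 0] ∈ F_7^5.


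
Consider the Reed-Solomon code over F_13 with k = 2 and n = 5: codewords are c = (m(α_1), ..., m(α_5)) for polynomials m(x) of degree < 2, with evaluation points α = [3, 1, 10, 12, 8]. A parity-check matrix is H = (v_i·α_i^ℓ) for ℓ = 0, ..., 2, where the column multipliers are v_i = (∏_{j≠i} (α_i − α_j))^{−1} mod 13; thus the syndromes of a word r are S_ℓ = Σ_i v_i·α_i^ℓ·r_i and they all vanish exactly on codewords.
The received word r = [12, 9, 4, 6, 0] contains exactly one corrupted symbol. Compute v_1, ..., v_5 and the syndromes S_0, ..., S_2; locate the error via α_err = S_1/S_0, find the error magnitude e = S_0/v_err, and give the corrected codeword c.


S = (5, 11, 6), error at position 3, error magnitude e = 1, c = [12, 9, 3, 6, 0].

Step 1: column multipliers v_i = (∏_{j≠i}(α_i − α_j))^{−1} mod 13.
  i = 1 (α = 3): (3−1)(3−10)(3−12)(3−8) = 2·(−7)·(−9)·(−5) = −630 ≡ 7, so v_1 = 7^{−1} = 2 (mod 13).
  i = 2 (α = 1): (1−3)(1−10)(1−12)(1−8) = (−2)·(−9)·(−11)·(−7) = 1386 ≡ 8, so v_2 = 8^{−1} = 5 (mod 13).
  i = 3 (α = 10): (10−3)(10−1)(10−12)(10−8) = 7·9·(−2)·2 = −252 ≡ 8, so v_3 = 8^{−1} = 5 (mod 13).
  i = 4 (α = 12): (12−3)(12−1)(12−10)(12−8) = 9·11·2·4 = 792 ≡ 12, so v_4 = 12^{−1} = 12 (mod 13).
  i = 5 (α = 8): (8−3)(8−1)(8−10)(8−12) = 5·7·(−2)·(−4) = 280 ≡ 7, so v_5 = 7^{−1} = 2 (mod 13).
  v = [2, 5, 5, 12, 2].
Step 2: syndromes of r = [12, 9, 4, 6, 0] (all sums mod 13).
  S_0 = Σ v_i r_i = 2·12 + 5·9 + 5·4 + 12·6 + 2·0 = 161 ≡ 5.
  S_1 = Σ v_i α_i r_i = 2·3·12 + 5·1·9 + 5·10·4 + 12·12·6 + 2·8·0 = 1181 ≡ 11.
  α_i^2 mod 13 = [9, 1, 9, 1, 12].
  S_2 = Σ v_i α_i^2 r_i = 2·9·12 + 5·1·9 + 5·9·4 + 12·1·6 + 2·12·0 = 513 ≡ 6.
  S = (5, 11, 6) ≠ 0, so r is not a codeword (an error is present).
Step 3: locate the error. For a single error e at position i, S_ℓ = v_i·e·α_i^ℓ, so α_err = S_1/S_0.
  S_0^{−1} = 5^{−1} = 8 (mod 13), so α_err = 11·8 = 88 ≡ 10 = α_3. Error position i = 3.
  Consistency check: S_2/S_1 = 6·6 = 36 ≡ 10 = α_err ✓ (single-error assumption holds).
Step 4: error magnitude e = S_0/v_3 = S_0·∏_{j≠3}(α_3 − α_j) = 5·8 = 40 ≡ 1 (mod 13).
Step 5: correct position 3: c_3 = r_3 − e = 4 − 1 ≡ 3 (mod 13). Hence c = [12, 9, 3, 6, 0].
  Check: interpolating c through the α_i gives m(x) = 1 + 8·x (degree < 2) with m(α_i) = c_i for every i, so c is indeed a codeword.


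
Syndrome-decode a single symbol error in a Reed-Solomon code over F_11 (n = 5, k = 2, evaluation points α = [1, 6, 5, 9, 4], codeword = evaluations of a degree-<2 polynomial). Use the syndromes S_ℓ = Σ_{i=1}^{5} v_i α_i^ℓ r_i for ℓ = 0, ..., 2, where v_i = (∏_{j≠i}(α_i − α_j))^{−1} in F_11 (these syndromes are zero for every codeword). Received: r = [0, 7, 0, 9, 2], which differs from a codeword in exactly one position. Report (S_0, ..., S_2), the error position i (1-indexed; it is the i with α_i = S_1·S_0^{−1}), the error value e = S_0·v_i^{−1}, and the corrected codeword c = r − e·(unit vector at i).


S = (9, 1, 5), error at position 3, error magnitude e = 1, c = [0, 7, 10, 9, 2].

Step 1: column multipliers v_i = (∏_{j≠i}(α_i − α_j))^{−1} mod 11.
  i = 1 (α = 1): (1−6)(1−5)(1−9)(1−4) = (−5)·(−4)·(−8)·(−3) = 480 ≡ 7, so v_1 = 7^{−1} = 8 (mod 11).
  i = 2 (α = 6): (6−1)(6−5)(6−9)(6−4) = 5·1·(−3)·2 = −30 ≡ 3, so v_2 = 3^{−1} = 4 (mod 11).
  i = 3 (α = 5): (5−1)(5−6)(5−9)(5−4) = 4·(−1)·(−4)·1 = 16 ≡ 5, so v_3 = 5^{−1} = 9 (mod 11).
  i = 4 (α = 9): (9−1)(9−6)(9−5)(9−4) = 8·3·4·5 = 480 ≡ 7, so v_4 = 7^{−1} = 8 (mod 11).
  i = 5 (α = 4): (4−1)(4−6)(4−5)(4−9) = 3·(−2)·(−1)·(−5) = −30 ≡ 3, so v_5 = 3^{−1} = 4 (mod 11).
  v = [8, 4, 9, 8, 4].
Step 2: syndromes of r = [0, 7, 0, 9, 2] (all sums mod 11).
  S_0 = Σ v_i r_i = 8·0 + 4·7 + 9·0 + 8·9 + 4·2 = 108 ≡ 9.
  S_1 = Σ v_i α_i r_i = 8·1·0 + 4·6·7 + 9·5·0 + 8·9·9 + 4·4·2 = 848 ≡ 1.
  α_i^2 mod 11 = [1, 3, 3, 4, 5].
  S_2 = Σ v_i α_i^2 r_i = 8·1·0 + 4·3·7 + 9·3·0 + 8·4·9 + 4·5·2 = 412 ≡ 5.
  S = (9, 1, 5) ≠ 0, so r is not a codeword (an error is present).
Step 3: locate the error. For a single error e at position i, S_ℓ = v_i·e·α_i^ℓ, so α_err = S_1/S_0.
  S_0^{−1} = 9^{−1} = 5 (mod 11), so α_err = 1·5 = 5 ≡ 5 = α_3. Error position i = 3.
  Consistency check: S_2/S_1 = 5·1 = 5 ≡ 5 = α_err ✓ (single-error assumption holds).
Step 4: error magnitude e = S_0/v_3 = S_0·∏_{j≠3}(α_3 − α_j) = 9·5 = 45 ≡ 1 (mod 11).
Step 5: correct position 3: c_3 = r_3 − e = 0 − 1 ≡ 10 (mod 11). Hence c = [0, 7, 10, 9, 2].
  Check: interpolating c through the α_i gives m(x) = 3 + 8·x (degree < 2) with m(α_i) = c_i for every i, so c is indeed a codeword.


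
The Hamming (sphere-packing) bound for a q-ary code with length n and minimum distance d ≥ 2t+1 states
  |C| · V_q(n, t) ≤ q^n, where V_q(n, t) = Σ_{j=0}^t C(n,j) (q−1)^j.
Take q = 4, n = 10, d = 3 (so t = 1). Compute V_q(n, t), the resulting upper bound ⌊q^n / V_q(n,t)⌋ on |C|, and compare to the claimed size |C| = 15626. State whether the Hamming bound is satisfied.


V_q(n, t) = 31, q^n = 1048576, Hamming bound = 33825, |C| = 15626 ≤ bound (satisfied).

Step 1: Compute V_q(n, t) = Σ_{j=0}^1 C(n, j) (q−1)^j.
  j = 0: C(10,0)·(3)^0 = 1·1 = 1.
  j = 1: C(10,1)·(3)^1 = 10·3 = 30.
  V_q(n, t) = 1 + 30 = 31.
Step 2: q^n = 4^10 = 1048576.
Step 3: Hamming bound ⌊q^n / V_q(n,t)⌋ = ⌊1048576/31⌋ = 33825.
Step 4: Compare |C| = 15626 to 33825: satisfied.
The claimed |C| lies below the Hamming bound.


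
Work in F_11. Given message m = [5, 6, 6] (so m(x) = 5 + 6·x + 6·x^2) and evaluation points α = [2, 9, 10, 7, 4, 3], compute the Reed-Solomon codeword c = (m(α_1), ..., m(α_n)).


c = [8, 6, 5, 0, 4, 0]

Message polynomial: m(x) = 5 + 6·x + 6·x^2 (mod 11).
For each evaluation point α_i, compute m(α_i) mod 11:
  α_1 = 2: Horner steps 6 → 7 → 8, so m(2) = 8.
  α_2 = 9: Horner steps 6 → 5 → 6, so m(9) = 6.
  α_3 = 10: Horner steps 6 → 0 → 5, so m(10) = 5.
  α_4 = 7: Horner steps 6 → 4 → 0, so m(7) = 0.
  α_5 = 4: Horner steps 6 → 8 → 4, so m(4) = 4.
  α_6 = 3: Horner steps 6 → 2 → 0, so m(3) = 0.
Codeword c = [8, 6, 5, 0, 4, 0] ∈ F_11^6.


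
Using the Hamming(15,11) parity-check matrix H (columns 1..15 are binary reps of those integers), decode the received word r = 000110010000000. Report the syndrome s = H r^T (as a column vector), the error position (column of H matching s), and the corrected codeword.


s = (1, 0, 0, 1)^T, error position = 9, corrected codeword c = 000110011000000

Compute s = H r^T mod 2 one row at a time:
  s_1 = 1 + 0 + 0 + 0 + 0 + 0 + 0 + 0 = 1 ≡ 1 (mod 2).
  s_2 = 1 + 1 + 0 + 0 + 0 + 0 + 0 + 0 = 2 ≡ 0 (mod 2).
  s_3 = 0 + 0 + 0 + 0 + 0 + 0 + 0 + 0 = 0 ≡ 0 (mod 2).
  s_4 = 0 + 0 + 1 + 0 + 0 + 0 + 0 + 0 = 1 ≡ 1 (mod 2).
s = (1, 0, 0, 1)^T — this equals column 9 of H (binary 1001), so error is at position 9.
Correct: flip bit 9 of r = 000110010000000 to get c = 000110011000000.


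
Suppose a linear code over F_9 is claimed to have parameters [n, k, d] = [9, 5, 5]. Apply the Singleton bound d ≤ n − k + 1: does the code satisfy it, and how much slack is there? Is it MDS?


Singleton RHS = n − k + 1 = 5, slack = 0, bound satisfied, MDS.

Singleton bound: d ≤ n − k + 1.
Here n = 9, k = 5, so n − k + 1 = 5.
Given d = 5, check d ≤ 5: YES.
Slack = (n − k + 1) − d = 0.
The code is MDS (slack = 0).
Description: the claimed parameters are [9, 5, 5]_9; such a code would be MDS (meets Singleton bound).


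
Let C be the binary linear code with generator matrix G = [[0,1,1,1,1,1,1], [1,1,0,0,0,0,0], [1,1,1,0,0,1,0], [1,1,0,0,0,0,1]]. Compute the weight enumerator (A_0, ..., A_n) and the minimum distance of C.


Weight distribution: A_0 = 1, A_1 = 1, A_2 = 2, A_3 = 4, A_4 = 3, A_5 = 3, A_6 = 2. Minimum distance d = 1.

Enumerate all 2^4 = 16 messages m ∈ F_2^4.
For each, compute codeword c = mG in F_2^7, then tally its weight.
  m = 0000 → c = 0000000, weight = 0.
  m = 1000 → c = 0111111, weight = 6.
  m = 0100 → c = 1100000, weight = 2.
  m = 1100 → c = 1011111, weight = 6.
  m = 0010 → c = 1110010, weight = 4.
  m = 1010 → c = 1001101, weight = 4.
  m = 0110 → c = 0010010, weight = 2.
  m = 1110 → c = 0101101, weight = 4.
  m = 0001 → c = 1100001, weight = 3.
  m = 1001 → c = 1011110, weight = 5.
  m = 0101 → c = 0000001, weight = 1.
  m = 1101 → c = 0111110, weight = 5.
  m = 0011 → c = 0010011, weight = 3.
  m = 1011 → c = 0101100, weight = 3.
  m = 0111 → c = 1110011, weight = 5.
  m = 1111 → c = 1001100, weight = 3.
Tally weights:
  weight 0: 1 codewords.
  weight 1: 1 codewords.
  weight 2: 2 codewords.
  weight 3: 4 codewords.
  weight 4: 3 codewords.
  weight 5: 3 codewords.
  weight 6: 2 codewords.
Minimum distance d = smallest w > 0 with A_w > 0 = 1.
Sanity: Σ A_w = 16 = 2^4 = 16 ✓.


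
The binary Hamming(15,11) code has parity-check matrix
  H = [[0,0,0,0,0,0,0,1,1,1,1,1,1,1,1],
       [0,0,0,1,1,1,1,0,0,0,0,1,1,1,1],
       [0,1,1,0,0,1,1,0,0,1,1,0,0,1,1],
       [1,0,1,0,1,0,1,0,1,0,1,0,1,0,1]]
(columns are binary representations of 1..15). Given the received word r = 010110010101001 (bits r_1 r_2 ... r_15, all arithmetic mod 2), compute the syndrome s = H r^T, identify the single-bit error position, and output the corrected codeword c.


s = (0, 0, 1, 0)^T, error position = 2, corrected codeword c = 000110010101001

Compute s = H r^T mod 2 one row at a time:
  s_1 = 1 + 0 + 1 + 0 + 1 + 0 + 0 + 1 = 4 ≡ 0 (mod 2).
  s_2 = 1 + 1 + 0 + 0 + 1 + 0 + 0 + 1 = 4 ≡ 0 (mod 2).
  s_3 = 1 + 0 + 0 + 0 + 1 + 0 + 0 + 1 = 3 ≡ 1 (mod 2).
  s_4 = 0 + 0 + 1 + 0 + 0 + 0 + 0 + 1 = 2 ≡ 0 (mod 2).
s = (0, 0, 1, 0)^T — this equals column 2 of H (binary 0010), so error is at position 2.
Correct: flip bit 2 of r = 010110010101001 to get c = 000110010101001.


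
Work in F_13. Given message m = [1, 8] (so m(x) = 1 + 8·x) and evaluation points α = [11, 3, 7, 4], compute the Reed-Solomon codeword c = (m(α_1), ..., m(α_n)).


c = [11, 12, 5, 7]

Message polynomial: m(x) = 1 + 8·x (mod 13).
For each evaluation point α_i, compute m(α_i) mod 13:
  α_1 = 11: Horner steps 8 → 11, so m(11) = 11.
  α_2 = 3: Horner steps 8 → 12, so m(3) = 12.
  α_3 = 7: Horner steps 8 → 5, so m(7) = 5.
  α_4 = 4: Horner steps 8 → 7, so m(4) = 7.
Codeword c = [11, 12, 5, 7] ∈ F_13^4.


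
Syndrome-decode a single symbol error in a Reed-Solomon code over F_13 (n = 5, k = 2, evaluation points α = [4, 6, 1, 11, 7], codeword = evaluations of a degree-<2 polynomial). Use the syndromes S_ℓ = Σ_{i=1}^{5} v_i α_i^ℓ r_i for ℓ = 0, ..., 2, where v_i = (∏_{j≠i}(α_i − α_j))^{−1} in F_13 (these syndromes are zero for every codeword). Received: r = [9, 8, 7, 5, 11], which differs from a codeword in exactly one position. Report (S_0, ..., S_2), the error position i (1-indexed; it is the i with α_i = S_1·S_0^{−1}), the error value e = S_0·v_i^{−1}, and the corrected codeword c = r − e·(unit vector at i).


S = (12, 7, 3), error at position 2, error magnitude e = 2, c = [9, 6, 7, 5, 11].

Step 1: column multipliers v_i = (∏_{j≠i}(α_i − α_j))^{−1} mod 13.
  i = 1 (α = 4): (4−6)(4−1)(4−11)(4−7) = (−2)·3·(−7)·(−3) = −126 ≡ 4, so v_1 = 4^{−1} = 10 (mod 13).
  i = 2 (α = 6): (6−4)(6−1)(6−11)(6−7) = 2·5·(−5)·(−1) = 50 ≡ 11, so v_2 = 11^{−1} = 6 (mod 13).
  i = 3 (α = 1): (1−4)(1−6)(1−11)(1−7) = (−3)·(−5)·(−10)·(−6) = 900 ≡ 3, so v_3 = 3^{−1} = 9 (mod 13).
  i = 4 (α = 11): (11−4)(11−6)(11−1)(11−7) = 7·5·10·4 = 1400 ≡ 9, so v_4 = 9^{−1} = 3 (mod 13).
  i = 5 (α = 7): (7−4)(7−6)(7−1)(7−11) = 3·1·6·(−4) = −72 ≡ 6, so v_5 = 6^{−1} = 11 (mod 13).
  v = [10, 6, 9, 3, 11].
Step 2: syndromes of r = [9, 8, 7, 5, 11] (all sums mod 13).
  S_0 = Σ v_i r_i = 10·9 + 6·8 + 9·7 + 3·5 + 11·11 = 337 ≡ 12.
  S_1 = Σ v_i α_i r_i = 10·4·9 + 6·6·8 + 9·1·7 + 3·11·5 + 11·7·11 = 1723 ≡ 7.
  α_i^2 mod 13 = [3, 10, 1, 4, 10].
  S_2 = Σ v_i α_i^2 r_i = 10·3·9 + 6·10·8 + 9·1·7 + 3·4·5 + 11·10·11 = 2083 ≡ 3.
  S = (12, 7, 3) ≠ 0, so r is not a codeword (an error is present).
Step 3: locate the error. For a single error e at position i, S_ℓ = v_i·e·α_i^ℓ, so α_err = S_1/S_0.
  S_0^{−1} = 12^{−1} = 12 (mod 13), so α_err = 7·12 = 84 ≡ 6 = α_2. Error position i = 2.
  Consistency check: S_2/S_1 = 3·2 = 6 ≡ 6 = α_err ✓ (single-error assumption holds).
Step 4: error magnitude e = S_0/v_2 = S_0·∏_{j≠2}(α_2 − α_j) = 12·11 = 132 ≡ 2 (mod 13).
Step 5: correct position 2: c_2 = r_2 − e = 8 − 2 ≡ 6 (mod 13). Hence c = [9, 6, 7, 5, 11].
  Check: interpolating c through the α_i gives m(x) = 2 + 5·x (degree < 2) with m(α_i) = c_i for every i, so c is indeed a codeword.


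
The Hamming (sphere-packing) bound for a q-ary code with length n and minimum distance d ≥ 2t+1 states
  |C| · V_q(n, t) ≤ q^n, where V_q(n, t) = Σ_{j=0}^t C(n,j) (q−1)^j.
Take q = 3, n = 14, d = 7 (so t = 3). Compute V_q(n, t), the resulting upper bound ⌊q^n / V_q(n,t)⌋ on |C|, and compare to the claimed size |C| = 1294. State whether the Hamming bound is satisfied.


V_q(n, t) = 3305, q^n = 4782969, Hamming bound = 1447, |C| = 1294 ≤ bound (satisfied).

Step 1: Compute V_q(n, t) = Σ_{j=0}^3 C(n, j) (q−1)^j.
  j = 0: C(14,0)·(2)^0 = 1·1 = 1.
  j = 1: C(14,1)·(2)^1 = 14·2 = 28.
  j = 2: C(14,2)·(2)^2 = 91·4 = 364.
  j = 3: C(14,3)·(2)^3 = 364·8 = 2912.
  V_q(n, t) = 1 + 28 + 364 + 2912 = 3305.
Step 2: q^n = 3^14 = 4782969.
Step 3: Hamming bound ⌊q^n / V_q(n,t)⌋ = ⌊4782969/3305⌋ = 1447.
Step 4: Compare |C| = 1294 to 1447: satisfied.
The claimed |C| lies below the Hamming bound.


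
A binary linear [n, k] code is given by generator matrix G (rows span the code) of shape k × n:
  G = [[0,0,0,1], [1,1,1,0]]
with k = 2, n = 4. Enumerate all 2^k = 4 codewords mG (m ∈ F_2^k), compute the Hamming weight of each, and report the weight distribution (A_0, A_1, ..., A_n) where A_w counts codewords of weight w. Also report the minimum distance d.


Weight distribution: A_0 = 1, A_1 = 1, A_3 = 1, A_4 = 1. Minimum distance d = 1.

Enumerate all 2^2 = 4 messages m ∈ F_2^2.
For each, compute codeword c = mG in F_2^4, then tally its weight.
  m = 00 → c = 0000, weight = 0.
  m = 10 → c = 0001, weight = 1.
  m = 01 → c = 1110, weight = 3.
  m = 11 → c = 1111, weight = 4.
Tally weights:
  weight 0: 1 codewords.
  weight 1: 1 codewords.
  weight 3: 1 codewords.
  weight 4: 1 codewords.
Minimum distance d = smallest w > 0 with A_w > 0 = 1.
Sanity: Σ A_w = 4 = 2^2 = 4 ✓.


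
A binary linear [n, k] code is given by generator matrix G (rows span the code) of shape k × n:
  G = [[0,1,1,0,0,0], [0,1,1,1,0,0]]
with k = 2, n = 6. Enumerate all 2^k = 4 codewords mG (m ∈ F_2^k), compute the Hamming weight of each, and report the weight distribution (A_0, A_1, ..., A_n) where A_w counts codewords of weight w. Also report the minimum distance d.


Weight distribution: A_0 = 1, A_1 = 1, A_2 = 1, A_3 = 1. Minimum distance d = 1.

Enumerate all 2^2 = 4 messages m ∈ F_2^2.
For each, compute codeword c = mG in F_2^6, then tally its weight.
  m = 00 → c = 000000, weight = 0.
  m = 10 → c = 011000, weight = 2.
  m = 01 → c = 011100, weight = 3.
  m = 11 → c = 000100, weight = 1.
Tally weights:
  weight 0: 1 codewords.
  weight 1: 1 codewords.
  weight 2: 1 codewords.
  weight 3: 1 codewords.
Minimum distance d = smallest w > 0 with A_w > 0 = 1.
Sanity: Σ A_w = 4 = 2^2 = 4 ✓.


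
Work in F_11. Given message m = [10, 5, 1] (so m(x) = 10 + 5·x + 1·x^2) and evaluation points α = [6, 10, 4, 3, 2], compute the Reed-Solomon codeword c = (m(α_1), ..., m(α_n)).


c = [10, 6, 2, 1, 2]

Message polynomial: m(x) = 10 + 5·x + 1·x^2 (mod 11).
For each evaluation point α_i, compute m(α_i) mod 11:
  α_1 = 6: Horner steps 1 → 0 → 10, so m(6) = 10.
  α_2 = 10: Horner steps 1 → 4 → 6, so m(10) = 6.
  α_3 = 4: Horner steps 1 → 9 → 2, so m(4) = 2.
  α_4 = 3: Horner steps 1 → 8 → 1, so m(3) = 1.
  α_5 = 2: Horner steps 1 → 7 → 2, so m(2) = 2.
Codeword c = [10, 6, 2, 1, 2] ∈ F_11^5.


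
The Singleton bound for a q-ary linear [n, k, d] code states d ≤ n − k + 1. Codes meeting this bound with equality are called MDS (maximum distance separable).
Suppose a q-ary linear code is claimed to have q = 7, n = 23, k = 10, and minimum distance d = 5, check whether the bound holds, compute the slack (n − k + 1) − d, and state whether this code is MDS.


Singleton RHS = n − k + 1 = 14, slack = 9, bound satisfied, not MDS.

Singleton bound: d ≤ n − k + 1.
Here n = 23, k = 10, so n − k + 1 = 14.
Given d = 5, check d ≤ 14: YES.
Slack = (n − k + 1) − d = 9.
The code is NOT MDS (slack = 9 > 0).
Description: the claimed parameters are [23, 10, 5]_7; such a code would be non-MDS.


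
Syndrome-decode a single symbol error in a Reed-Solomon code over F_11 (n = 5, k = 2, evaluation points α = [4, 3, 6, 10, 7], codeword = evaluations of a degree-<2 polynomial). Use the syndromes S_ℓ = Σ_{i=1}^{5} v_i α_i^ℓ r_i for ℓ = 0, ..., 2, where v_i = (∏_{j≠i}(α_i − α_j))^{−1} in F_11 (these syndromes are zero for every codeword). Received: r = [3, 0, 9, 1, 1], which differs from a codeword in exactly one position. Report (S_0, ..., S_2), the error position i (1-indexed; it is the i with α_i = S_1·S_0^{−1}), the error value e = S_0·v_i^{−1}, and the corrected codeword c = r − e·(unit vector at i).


S = (10, 1, 10), error at position 4, error magnitude e = 2, c = [3, 0, 9, 10, 1].

Step 1: column multipliers v_i = (∏_{j≠i}(α_i − α_j))^{−1} mod 11.
  i = 1 (α = 4): (4−3)(4−6)(4−10)(4−7) = 1·(−2)·(−6)·(−3) = −36 ≡ 8, so v_1 = 8^{−1} = 7 (mod 11).
  i = 2 (α = 3): (3−4)(3−6)(3−10)(3−7) = (−1)·(−3)·(−7)·(−4) = 84 ≡ 7, so v_2 = 7^{−1} = 8 (mod 11).
  i = 3 (α = 6): (6−4)(6−3)(6−10)(6−7) = 2·3·(−4)·(−1) = 24 ≡ 2, so v_3 = 2^{−1} = 6 (mod 11).
  i = 4 (α = 10): (10−4)(10−3)(10−6)(10−7) = 6·7·4·3 = 504 ≡ 9, so v_4 = 9^{−1} = 5 (mod 11).
  i = 5 (α = 7): (7−4)(7−3)(7−6)(7−10) = 3·4·1·(−3) = −36 ≡ 8, so v_5 = 8^{−1} = 7 (mod 11).
  v = [7, 8, 6, 5, 7].
Step 2: syndromes of r = [3, 0, 9, 1, 1] (all sums mod 11).
  S_0 = Σ v_i r_i = 7·3 + 8·0 + 6·9 + 5·1 + 7·1 = 87 ≡ 10.
  S_1 = Σ v_i α_i r_i = 7·4·3 + 8·3·0 + 6·6·9 + 5·10·1 + 7·7·1 = 507 ≡ 1.
  α_i^2 mod 11 = [5, 9, 3, 1, 5].
  S_2 = Σ v_i α_i^2 r_i = 7·5·3 + 8·9·0 + 6·3·9 + 5·1·1 + 7·5·1 = 307 ≡ 10.
  S = (10, 1, 10) ≠ 0, so r is not a codeword (an error is present).
Step 3: locate the error. For a single error e at position i, S_ℓ = v_i·e·α_i^ℓ, so α_err = S_1/S_0.
  S_0^{−1} = 10^{−1} = 10 (mod 11), so α_err = 1·10 = 10 ≡ 10 = α_4. Error position i = 4.
  Consistency check: S_2/S_1 = 10·1 = 10 ≡ 10 = α_err ✓ (single-error assumption holds).
Step 4: error magnitude e = S_0/v_4 = S_0·∏_{j≠4}(α_4 − α_j) = 10·9 = 90 ≡ 2 (mod 11).
Step 5: correct position 4: c_4 = r_4 − e = 1 − 2 ≡ 10 (mod 11). Hence c = [3, 0, 9, 10, 1].
  Check: interpolating c through the α_i gives m(x) = 2 + 3·x (degree < 2) with m(α_i) = c_i for every i, so c is indeed a codeword.


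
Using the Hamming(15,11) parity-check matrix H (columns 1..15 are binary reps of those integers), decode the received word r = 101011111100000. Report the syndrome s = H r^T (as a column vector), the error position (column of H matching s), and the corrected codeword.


s = (1, 1, 0, 1)^T, error position = 13, corrected codeword c = 101011111100100

Compute s = H r^T mod 2 one row at a time:
  s_1 = 1 + 1 + 1 + 0 + 0 + 0 + 0 + 0 = 3 ≡ 1 (mod 2).
  s_2 = 0 + 1 + 1 + 1 + 0 + 0 + 0 + 0 = 3 ≡ 1 (mod 2).
  s_3 = 0 + 1 + 1 + 1 + 1 + 0 + 0 + 0 = 4 ≡ 0 (mod 2).
  s_4 = 1 + 1 + 1 + 1 + 1 + 0 + 0 + 0 = 5 ≡ 1 (mod 2).
s = (1, 1, 0, 1)^T — this equals column 13 of H (binary 1101), so error is at position 13.
Correct: flip bit 13 of r = 101011111100000 to get c = 101011111100100.


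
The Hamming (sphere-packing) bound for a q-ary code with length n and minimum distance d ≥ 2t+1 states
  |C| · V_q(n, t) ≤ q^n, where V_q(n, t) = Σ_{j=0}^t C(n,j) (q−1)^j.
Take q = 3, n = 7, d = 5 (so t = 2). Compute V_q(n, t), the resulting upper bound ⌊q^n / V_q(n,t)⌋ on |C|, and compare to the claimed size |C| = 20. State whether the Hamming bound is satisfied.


V_q(n, t) = 99, q^n = 2187, Hamming bound = 22, |C| = 20 ≤ bound (satisfied).

Step 1: Compute V_q(n, t) = Σ_{j=0}^2 C(n, j) (q−1)^j.
  j = 0: C(7,0)·(2)^0 = 1·1 = 1.
  j = 1: C(7,1)·(2)^1 = 7·2 = 14.
  j = 2: C(7,2)·(2)^2 = 21·4 = 84.
  V_q(n, t) = 1 + 14 + 84 = 99.
Step 2: q^n = 3^7 = 2187.
Step 3: Hamming bound ⌊q^n / V_q(n,t)⌋ = ⌊2187/99⌋ = 22.
Step 4: Compare |C| = 20 to 22: satisfied.
The claimed |C| lies below the Hamming bound.


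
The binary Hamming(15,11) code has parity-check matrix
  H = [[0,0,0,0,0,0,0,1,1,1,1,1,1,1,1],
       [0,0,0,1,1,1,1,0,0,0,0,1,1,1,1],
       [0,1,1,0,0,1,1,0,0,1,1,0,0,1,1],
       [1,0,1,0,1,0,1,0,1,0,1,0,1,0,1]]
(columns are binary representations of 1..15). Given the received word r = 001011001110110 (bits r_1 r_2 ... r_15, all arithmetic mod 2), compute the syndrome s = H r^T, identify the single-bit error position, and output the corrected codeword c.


s = (1, 0, 1, 1)^T, error position = 11, corrected codeword c = 001011001100110

Compute s = H r^T mod 2 one row at a time:
  s_1 = 0 + 1 + 1 + 1 + 0 + 1 + 1 + 0 = 5 ≡ 1 (mod 2).
  s_2 = 0 + 1 + 1 + 0 + 0 + 1 + 1 + 0 = 4 ≡ 0 (mod 2).
  s_3 = 0 + 1 + 1 + 0 + 1 + 1 + 1 + 0 = 5 ≡ 1 (mod 2).
  s_4 = 0 + 1 + 1 + 0 + 1 + 1 + 1 + 0 = 5 ≡ 1 (mod 2).
s = (1, 0, 1, 1)^T — this equals column 11 of H (binary 1011), so error is at position 11.
Correct: flip bit 11 of r = 001011001110110 to get c = 001011001100110.


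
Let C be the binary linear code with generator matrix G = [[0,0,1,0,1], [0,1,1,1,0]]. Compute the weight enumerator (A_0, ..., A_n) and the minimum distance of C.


Weight distribution: A_0 = 1, A_2 = 1, A_3 = 2. Minimum distance d = 2.

Enumerate all 2^2 = 4 messages m ∈ F_2^2.
For each, compute codeword c = mG in F_2^5, then tally its weight.
  m = 00 → c = 00000, weight = 0.
  m = 10 → c = 00101, weight = 2.
  m = 01 → c = 01110, weight = 3.
  m = 11 → c = 01011, weight = 3.
Tally weights:
  weight 0: 1 codewords.
  weight 2: 1 codewords.
  weight 3: 2 codewords.
Minimum distance d = smallest w > 0 with A_w > 0 = 2.
Sanity: Σ A_w = 4 = 2^2 = 4 ✓.


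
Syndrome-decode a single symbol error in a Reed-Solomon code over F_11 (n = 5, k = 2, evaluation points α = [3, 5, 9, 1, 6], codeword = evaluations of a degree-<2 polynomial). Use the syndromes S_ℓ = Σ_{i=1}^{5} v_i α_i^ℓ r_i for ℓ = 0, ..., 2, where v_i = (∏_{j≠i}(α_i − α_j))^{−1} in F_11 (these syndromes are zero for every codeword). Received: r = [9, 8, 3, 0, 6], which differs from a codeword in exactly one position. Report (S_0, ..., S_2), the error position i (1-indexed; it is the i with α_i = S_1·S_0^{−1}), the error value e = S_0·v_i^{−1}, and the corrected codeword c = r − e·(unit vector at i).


S = (10, 6, 8), error at position 2, error magnitude e = 1, c = [9, 7, 3, 0, 6].

Step 1: column multipliers v_i = (∏_{j≠i}(α_i − α_j))^{−1} mod 11.
  i = 1 (α = 3): (3−5)(3−9)(3−1)(3−6) = (−2)·(−6)·2·(−3) = −72 ≡ 5, so v_1 = 5^{−1} = 9 (mod 11).
  i = 2 (α = 5): (5−3)(5−9)(5−1)(5−6) = 2·(−4)·4·(−1) = 32 ≡ 10, so v_2 = 10^{−1} = 10 (mod 11).
  i = 3 (α = 9): (9−3)(9−5)(9−1)(9−6) = 6·4·8·3 = 576 ≡ 4, so v_3 = 4^{−1} = 3 (mod 11).
  i = 4 (α = 1): (1−3)(1−5)(1−9)(1−6) = (−2)·(−4)·(−8)·(−5) = 320 ≡ 1, so v_4 = 1^{−1} = 1 (mod 11).
  i = 5 (α = 6): (6−3)(6−5)(6−9)(6−1) = 3·1·(−3)·5 = −45 ≡ 10, so v_5 = 10^{−1} = 10 (mod 11).
  v = [9, 10, 3, 1, 10].
Step 2: syndromes of r = [9, 8, 3, 0, 6] (all sums mod 11).
  S_0 = Σ v_i r_i = 9·9 + 10·8 + 3·3 + 1·0 + 10·6 = 230 ≡ 10.
  S_1 = Σ v_i α_i r_i = 9·3·9 + 10·5·8 + 3·9·3 + 1·1·0 + 10·6·6 = 1084 ≡ 6.
  α_i^2 mod 11 = [9, 3, 4, 1, 3].
  S_2 = Σ v_i α_i^2 r_i = 9·9·9 + 10·3·8 + 3·4·3 + 1·1·0 + 10·3·6 = 1185 ≡ 8.
  S = (10, 6, 8) ≠ 0, so r is not a codeword (an error is present).
Step 3: locate the error. For a single error e at position i, S_ℓ = v_i·e·α_i^ℓ, so α_err = S_1/S_0.
  S_0^{−1} = 10^{−1} = 10 (mod 11), so α_err = 6·10 = 60 ≡ 5 = α_2. Error position i = 2.
  Consistency check: S_2/S_1 = 8·2 = 16 ≡ 5 = α_err ✓ (single-error assumption holds).
Step 4: error magnitude e = S_0/v_2 = S_0·∏_{j≠2}(α_2 − α_j) = 10·10 = 100 ≡ 1 (mod 11).
Step 5: correct position 2: c_2 = r_2 − e = 8 − 1 ≡ 7 (mod 11). Hence c = [9, 7, 3, 0, 6].
  Check: interpolating c through the α_i gives m(x) = 1 + 10·x (degree < 2) with m(α_i) = c_i for every i, so c is indeed a codeword.


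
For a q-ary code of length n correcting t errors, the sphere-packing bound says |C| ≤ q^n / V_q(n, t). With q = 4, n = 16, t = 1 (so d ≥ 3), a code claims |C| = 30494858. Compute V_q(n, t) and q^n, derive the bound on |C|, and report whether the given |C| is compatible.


V_q(n, t) = 49, q^n = 4294967296, Hamming bound = 87652393, |C| = 30494858 ≤ bound (satisfied).

Step 1: Compute V_q(n, t) = Σ_{j=0}^1 C(n, j) (q−1)^j.
  j = 0: C(16,0)·(3)^0 = 1·1 = 1.
  j = 1: C(16,1)·(3)^1 = 16·3 = 48.
  V_q(n, t) = 1 + 48 = 49.
Step 2: q^n = 4^16 = 4294967296.
Step 3: Hamming bound ⌊q^n / V_q(n,t)⌋ = ⌊4294967296/49⌋ = 87652393.
Step 4: Compare |C| = 30494858 to 87652393: satisfied.
The claimed |C| lies below the Hamming bound.


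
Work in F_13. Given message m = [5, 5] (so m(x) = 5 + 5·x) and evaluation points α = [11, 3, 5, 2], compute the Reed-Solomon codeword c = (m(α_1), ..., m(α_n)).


c = [8, 7, 4, 2]

Message polynomial: m(x) = 5 + 5·x (mod 13).
For each evaluation point α_i, compute m(α_i) mod 13:
  α_1 = 11: Horner steps 5 → 8, so m(11) = 8.
  α_2 = 3: Horner steps 5 → 7, so m(3) = 7.
  α_3 = 5: Horner steps 5 → 4, so m(5) = 4.
  α_4 = 2: Horner steps 5 → 2, so m(2) = 2.
Codeword c = [8, 7, 4, 2] ∈ F_13^4.


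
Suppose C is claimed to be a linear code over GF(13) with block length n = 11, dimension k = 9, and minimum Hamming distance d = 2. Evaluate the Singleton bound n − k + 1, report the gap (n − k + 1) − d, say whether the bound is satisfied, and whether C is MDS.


Singleton RHS = n − k + 1 = 3, slack = 1, bound satisfied, not MDS.

Singleton bound: d ≤ n − k + 1.
Here n = 11, k = 9, so n − k + 1 = 3.
Given d = 2, check d ≤ 3: YES.
Slack = (n − k + 1) − d = 1.
The code is NOT MDS (slack = 1 > 0).
Description: the claimed parameters are [11, 9, 2]_13; such a code would be non-MDS.


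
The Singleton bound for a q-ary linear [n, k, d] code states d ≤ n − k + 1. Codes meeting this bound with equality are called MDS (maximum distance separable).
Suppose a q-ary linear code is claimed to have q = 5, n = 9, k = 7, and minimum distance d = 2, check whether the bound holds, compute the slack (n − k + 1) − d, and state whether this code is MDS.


Singleton RHS = n − k + 1 = 3, slack = 1, bound satisfied, not MDS.

Singleton bound: d ≤ n − k + 1.
Here n = 9, k = 7, so n − k + 1 = 3.
Given d = 2, check d ≤ 3: YES.
Slack = (n − k + 1) − d = 1.
The code is NOT MDS (slack = 1 > 0).
Description: the claimed parameters are [9, 7, 2]_5; such a code would be non-MDS.


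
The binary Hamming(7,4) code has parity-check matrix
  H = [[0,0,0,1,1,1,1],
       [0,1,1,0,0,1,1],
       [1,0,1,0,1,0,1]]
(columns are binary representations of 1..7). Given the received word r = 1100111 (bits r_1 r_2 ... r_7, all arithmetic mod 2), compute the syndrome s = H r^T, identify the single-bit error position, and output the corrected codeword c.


s = (1, 1, 1)^T, error position = 7, corrected codeword c = 1100110

Compute s = H r^T mod 2 one row at a time:
  s_1 = 0 + 1 + 1 + 1 = 3 ≡ 1 (mod 2).
  s_2 = 1 + 0 + 1 + 1 = 3 ≡ 1 (mod 2).
  s_3 = 1 + 0 + 1 + 1 = 3 ≡ 1 (mod 2).
s = (1, 1, 1)^T — this equals column 7 of H (binary 111), so error is at position 7.
Correct: flip bit 7 of r = 1100111 to get c = 1100110.


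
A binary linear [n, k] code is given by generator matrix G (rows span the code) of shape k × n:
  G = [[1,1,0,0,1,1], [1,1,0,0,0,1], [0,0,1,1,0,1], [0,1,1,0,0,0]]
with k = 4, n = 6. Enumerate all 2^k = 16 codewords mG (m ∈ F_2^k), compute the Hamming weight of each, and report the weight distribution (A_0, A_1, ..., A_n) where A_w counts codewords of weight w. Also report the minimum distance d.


Weight distribution: A_0 = 1, A_1 = 1, A_2 = 2, A_3 = 6, A_4 = 5, A_5 = 1. Minimum distance d = 1.

Enumerate all 2^4 = 16 messages m ∈ F_2^4.
For each, compute codeword c = mG in F_2^6, then tally its weight.
  m = 0000 → c = 000000, weight = 0.
  m = 1000 → c = 110011, weight = 4.
  m = 0100 → c = 110001, weight = 3.
  m = 1100 → c = 000010, weight = 1.
  m = 0010 → c = 001101, weight = 3.
  m = 1010 → c = 111110, weight = 5.
  m = 0110 → c = 111100, weight = 4.
  m = 1110 → c = 001111, weight = 4.
  m = 0001 → c = 011000, weight = 2.
  m = 1001 → c = 101011, weight = 4.
  m = 0101 → c = 101001, weight = 3.
  m = 1101 → c = 011010, weight = 3.
  m = 0011 → c = 010101, weight = 3.
  m = 1011 → c = 100110, weight = 3.
  m = 0111 → c = 100100, weight = 2.
  m = 1111 → c = 010111, weight = 4.
Tally weights:
  weight 0: 1 codewords.
  weight 1: 1 codewords.
  weight 2: 2 codewords.
  weight 3: 6 codewords.
  weight 4: 5 codewords.
  weight 5: 1 codewords.
Minimum distance d = smallest w > 0 with A_w > 0 = 1.
Sanity: Σ A_w = 16 = 2^4 = 16 ✓.
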